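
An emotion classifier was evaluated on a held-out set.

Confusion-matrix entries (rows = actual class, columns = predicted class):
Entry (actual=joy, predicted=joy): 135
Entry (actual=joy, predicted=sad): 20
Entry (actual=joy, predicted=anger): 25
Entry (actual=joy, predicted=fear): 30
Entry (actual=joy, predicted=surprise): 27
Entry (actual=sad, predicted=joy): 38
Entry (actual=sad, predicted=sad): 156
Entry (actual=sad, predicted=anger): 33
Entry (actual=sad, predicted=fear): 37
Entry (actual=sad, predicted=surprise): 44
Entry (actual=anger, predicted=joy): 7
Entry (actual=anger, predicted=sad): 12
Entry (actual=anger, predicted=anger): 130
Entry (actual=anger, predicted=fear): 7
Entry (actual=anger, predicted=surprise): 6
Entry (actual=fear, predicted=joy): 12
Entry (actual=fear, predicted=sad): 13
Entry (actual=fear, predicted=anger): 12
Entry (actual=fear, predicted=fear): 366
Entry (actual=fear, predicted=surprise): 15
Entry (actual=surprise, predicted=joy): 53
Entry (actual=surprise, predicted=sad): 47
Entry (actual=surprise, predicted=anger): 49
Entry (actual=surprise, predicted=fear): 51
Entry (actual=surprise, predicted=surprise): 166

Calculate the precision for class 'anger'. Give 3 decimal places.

0.522

Take TP from the diagonal, FP from the rest of the 'anger' prediction marginal, FN from the rest of the 'anger' actual marginal.
precision = TP/(TP+FP).
anger: TP=130, FP=25+33+12+49=119 → 130/249 = 0.5221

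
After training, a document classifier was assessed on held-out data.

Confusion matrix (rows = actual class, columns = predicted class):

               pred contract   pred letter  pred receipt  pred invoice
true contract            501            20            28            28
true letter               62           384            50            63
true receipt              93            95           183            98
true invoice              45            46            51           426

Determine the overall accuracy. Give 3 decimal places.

0.688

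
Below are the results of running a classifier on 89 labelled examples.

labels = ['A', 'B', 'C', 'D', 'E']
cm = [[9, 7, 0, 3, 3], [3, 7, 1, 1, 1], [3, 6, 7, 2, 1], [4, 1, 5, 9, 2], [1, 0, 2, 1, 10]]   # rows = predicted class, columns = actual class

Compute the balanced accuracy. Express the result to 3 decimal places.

0.480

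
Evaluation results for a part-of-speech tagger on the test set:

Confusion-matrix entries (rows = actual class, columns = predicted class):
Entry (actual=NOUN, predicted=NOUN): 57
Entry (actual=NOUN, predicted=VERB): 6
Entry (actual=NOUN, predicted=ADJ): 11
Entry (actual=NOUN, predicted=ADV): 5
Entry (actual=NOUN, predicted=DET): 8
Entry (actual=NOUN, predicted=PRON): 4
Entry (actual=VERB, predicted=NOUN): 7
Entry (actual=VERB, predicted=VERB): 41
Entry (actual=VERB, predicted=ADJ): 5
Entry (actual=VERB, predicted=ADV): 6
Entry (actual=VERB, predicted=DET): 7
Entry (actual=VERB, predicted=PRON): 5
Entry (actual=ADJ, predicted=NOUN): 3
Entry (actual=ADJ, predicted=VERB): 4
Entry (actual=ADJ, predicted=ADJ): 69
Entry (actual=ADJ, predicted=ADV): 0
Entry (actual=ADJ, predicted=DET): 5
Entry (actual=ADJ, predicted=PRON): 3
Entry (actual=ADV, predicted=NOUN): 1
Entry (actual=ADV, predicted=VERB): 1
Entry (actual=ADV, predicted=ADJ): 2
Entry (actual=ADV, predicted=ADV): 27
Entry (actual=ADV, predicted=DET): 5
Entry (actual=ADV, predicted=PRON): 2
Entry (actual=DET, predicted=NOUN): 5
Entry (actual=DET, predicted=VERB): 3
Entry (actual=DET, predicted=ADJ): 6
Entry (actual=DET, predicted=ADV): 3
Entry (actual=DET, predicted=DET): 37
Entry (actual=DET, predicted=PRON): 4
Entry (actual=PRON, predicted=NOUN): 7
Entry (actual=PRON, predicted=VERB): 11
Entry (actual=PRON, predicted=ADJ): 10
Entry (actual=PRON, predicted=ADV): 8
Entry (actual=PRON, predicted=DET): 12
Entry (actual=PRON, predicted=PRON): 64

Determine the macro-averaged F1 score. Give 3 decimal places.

Per-class F1 score (2·TP/(2·TP+FP+FN)):
  NOUN: TP=57, FP=7+3+1+5+7=23, FN=6+11+5+8+4=34 → 114/171 = 0.6667
  VERB: TP=41, FP=6+4+1+3+11=25, FN=7+5+6+7+5=30 → 82/137 = 0.5985
  ADJ: TP=69, FP=11+5+2+6+10=34, FN=3+4+0+5+3=15 → 138/187 = 0.7380
  ADV: TP=27, FP=5+6+0+3+8=22, FN=1+1+2+5+2=11 → 54/87 = 0.6207
  DET: TP=37, FP=8+7+5+5+12=37, FN=5+3+6+3+4=21 → 74/132 = 0.5606
  PRON: TP=64, FP=4+5+3+2+4=18, FN=7+11+10+8+12=48 → 128/194 = 0.6598
Macro-F1 score = mean = (0.6667 + 0.5985 + 0.7380 + 0.6207 + 0.5606 + 0.6598) / 6 = 0.641

0.641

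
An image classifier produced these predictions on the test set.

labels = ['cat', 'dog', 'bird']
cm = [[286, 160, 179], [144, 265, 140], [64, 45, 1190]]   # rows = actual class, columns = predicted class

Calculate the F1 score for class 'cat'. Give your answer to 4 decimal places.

0.5112

Treat 'cat' as positive and all other classes as negative.
F1 score = 2·TP/(2·TP+FP+FN).
cat: TP=286, FP=144+64=208, FN=160+179=339 → 572/1119 = 0.51117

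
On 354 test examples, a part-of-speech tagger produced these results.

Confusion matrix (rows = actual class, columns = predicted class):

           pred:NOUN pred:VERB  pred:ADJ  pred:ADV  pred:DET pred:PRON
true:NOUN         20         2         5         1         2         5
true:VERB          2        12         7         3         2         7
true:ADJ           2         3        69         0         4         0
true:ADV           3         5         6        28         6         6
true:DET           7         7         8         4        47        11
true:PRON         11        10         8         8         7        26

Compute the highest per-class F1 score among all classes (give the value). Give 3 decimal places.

Per-class F1 score (2·TP/(2·TP+FP+FN)):
  NOUN: TP=20, FP=2+2+3+7+11=25, FN=2+5+1+2+5=15 → 40/80 = 0.5000
  VERB: TP=12, FP=2+3+5+7+10=27, FN=2+7+3+2+7=21 → 24/72 = 0.3333
  ADJ: TP=69, FP=5+7+6+8+8=34, FN=2+3+0+4+0=9 → 138/181 = 0.7624
  ADV: TP=28, FP=1+3+0+4+8=16, FN=3+5+6+6+6=26 → 56/98 = 0.5714
  DET: TP=47, FP=2+2+4+6+7=21, FN=7+7+8+4+11=37 → 94/152 = 0.6184
  PRON: TP=26, FP=5+7+0+6+11=29, FN=11+10+8+8+7=44 → 52/125 = 0.4160
Highest is class 'ADJ' with F1 score = 0.762.

0.762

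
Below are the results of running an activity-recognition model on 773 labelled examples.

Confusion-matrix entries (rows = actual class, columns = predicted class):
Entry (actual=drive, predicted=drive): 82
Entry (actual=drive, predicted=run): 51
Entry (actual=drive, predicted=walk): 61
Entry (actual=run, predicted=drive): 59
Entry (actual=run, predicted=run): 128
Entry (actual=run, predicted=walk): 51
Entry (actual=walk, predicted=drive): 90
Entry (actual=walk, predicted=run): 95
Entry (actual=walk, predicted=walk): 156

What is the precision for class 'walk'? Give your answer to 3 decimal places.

0.582

One-vs-rest for 'walk': TP = diagonal; FP = other classes predicted 'walk'; FN = 'walk' predicted as other.
precision = TP/(TP+FP).
walk: TP=156, FP=61+51=112 → 156/268 = 0.5821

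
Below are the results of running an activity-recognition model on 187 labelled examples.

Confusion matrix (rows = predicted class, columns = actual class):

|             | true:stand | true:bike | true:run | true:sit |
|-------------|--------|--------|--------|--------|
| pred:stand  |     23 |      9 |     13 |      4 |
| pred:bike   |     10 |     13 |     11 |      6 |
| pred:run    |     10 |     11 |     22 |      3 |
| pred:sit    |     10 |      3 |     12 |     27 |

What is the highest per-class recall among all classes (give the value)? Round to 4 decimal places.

Per-class recall (TP/(TP+FN)):
  stand: TP=23, FN=10+10+10=30 → 23/53 = 0.43396
  bike: TP=13, FN=9+11+3=23 → 13/36 = 0.36111
  run: TP=22, FN=13+11+12=36 → 22/58 = 0.37931
  sit: TP=27, FN=4+6+3=13 → 27/40 = 0.67500
Highest is class 'sit' with recall = 0.6750.

0.6750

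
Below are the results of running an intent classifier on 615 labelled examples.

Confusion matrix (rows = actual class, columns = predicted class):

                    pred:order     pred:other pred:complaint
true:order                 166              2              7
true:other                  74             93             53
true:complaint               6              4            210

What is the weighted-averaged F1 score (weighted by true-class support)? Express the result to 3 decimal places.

Per-class F1 score (2·TP/(2·TP+FP+FN)):
  order: TP=166, FP=74+6=80, FN=2+7=9 → 332/421 = 0.7886
  other: TP=93, FP=2+4=6, FN=74+53=127 → 186/319 = 0.5831
  complaint: TP=210, FP=7+53=60, FN=6+4=10 → 420/490 = 0.8571
Weighted-F1 score = Σ (supportᵢ/N)·F1 scoreᵢ with N=615: (175/615)·0.7886 + (220/615)·0.5831 + (220/615)·0.8571 = 0.740

0.740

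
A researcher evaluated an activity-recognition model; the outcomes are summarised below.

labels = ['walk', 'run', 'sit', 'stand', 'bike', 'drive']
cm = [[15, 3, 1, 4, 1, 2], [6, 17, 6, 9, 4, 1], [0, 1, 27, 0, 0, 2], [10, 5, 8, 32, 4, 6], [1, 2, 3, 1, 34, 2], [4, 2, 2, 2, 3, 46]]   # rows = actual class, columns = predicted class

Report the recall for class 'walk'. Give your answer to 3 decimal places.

Take TP from the diagonal, FP from the rest of the 'walk' prediction marginal, FN from the rest of the 'walk' actual marginal.
recall = TP/(TP+FN).
walk: TP=15, FN=3+1+4+1+2=11 → 15/26 = 0.5769

0.577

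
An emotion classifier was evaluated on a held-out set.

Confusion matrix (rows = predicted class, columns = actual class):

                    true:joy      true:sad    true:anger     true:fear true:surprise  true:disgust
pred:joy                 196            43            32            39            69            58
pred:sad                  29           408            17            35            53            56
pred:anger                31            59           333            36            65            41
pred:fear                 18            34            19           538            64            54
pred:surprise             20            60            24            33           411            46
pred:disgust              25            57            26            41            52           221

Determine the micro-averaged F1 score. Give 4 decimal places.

Micro-averaging pools counts across classes: ΣTP=2107, ΣFP=1236, ΣFN=1236.
Micro-F1 score = 2·TP/(2·TP+FP+FN) on pooled counts = 0.6303 (equals overall accuracy in single-label multiclass).

0.6303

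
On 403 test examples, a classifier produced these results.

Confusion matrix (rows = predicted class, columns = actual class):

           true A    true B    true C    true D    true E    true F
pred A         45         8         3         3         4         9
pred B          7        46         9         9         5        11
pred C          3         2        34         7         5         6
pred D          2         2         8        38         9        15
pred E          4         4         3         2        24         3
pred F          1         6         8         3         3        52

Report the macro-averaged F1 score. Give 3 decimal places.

0.588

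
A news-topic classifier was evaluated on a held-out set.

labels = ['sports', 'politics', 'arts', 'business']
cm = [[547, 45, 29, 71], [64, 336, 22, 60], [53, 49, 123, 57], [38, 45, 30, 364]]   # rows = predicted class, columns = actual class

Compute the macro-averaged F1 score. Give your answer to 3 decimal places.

0.675

Per-class F1 score (2·TP/(2·TP+FP+FN)):
  sports: TP=547, FP=45+29+71=145, FN=64+53+38=155 → 1094/1394 = 0.7848
  politics: TP=336, FP=64+22+60=146, FN=45+49+45=139 → 672/957 = 0.7022
  arts: TP=123, FP=53+49+57=159, FN=29+22+30=81 → 246/486 = 0.5062
  business: TP=364, FP=38+45+30=113, FN=71+60+57=188 → 728/1029 = 0.7075
Macro-F1 score = mean = (0.7848 + 0.7022 + 0.5062 + 0.7075) / 4 = 0.675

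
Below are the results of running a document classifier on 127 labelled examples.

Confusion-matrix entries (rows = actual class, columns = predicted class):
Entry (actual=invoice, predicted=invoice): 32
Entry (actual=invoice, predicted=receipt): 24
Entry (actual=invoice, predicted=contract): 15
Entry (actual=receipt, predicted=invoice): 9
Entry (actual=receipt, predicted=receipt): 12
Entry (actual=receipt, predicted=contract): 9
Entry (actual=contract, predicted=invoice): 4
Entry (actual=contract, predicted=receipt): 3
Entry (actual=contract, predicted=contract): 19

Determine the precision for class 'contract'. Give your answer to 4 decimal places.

0.4419

Take TP from the diagonal, FP from the rest of the 'contract' prediction marginal, FN from the rest of the 'contract' actual marginal.
precision = TP/(TP+FP).
contract: TP=19, FP=15+9=24 → 19/43 = 0.44186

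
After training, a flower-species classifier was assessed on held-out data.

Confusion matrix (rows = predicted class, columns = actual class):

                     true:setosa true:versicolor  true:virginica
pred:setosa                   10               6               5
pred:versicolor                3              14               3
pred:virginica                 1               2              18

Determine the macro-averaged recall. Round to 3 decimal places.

Per-class recall (TP/(TP+FN)):
  setosa: TP=10, FN=3+1=4 → 10/14 = 0.7143
  versicolor: TP=14, FN=6+2=8 → 14/22 = 0.6364
  virginica: TP=18, FN=5+3=8 → 18/26 = 0.6923
Macro-recall = mean = (0.7143 + 0.6364 + 0.6923) / 3 = 0.681

0.681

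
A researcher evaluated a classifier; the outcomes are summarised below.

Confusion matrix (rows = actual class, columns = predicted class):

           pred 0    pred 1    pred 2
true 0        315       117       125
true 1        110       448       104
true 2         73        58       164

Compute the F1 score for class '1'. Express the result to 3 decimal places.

Take TP from the diagonal, FP from the rest of the '1' prediction marginal, FN from the rest of the '1' actual marginal.
F1 score = 2·TP/(2·TP+FP+FN).
1: TP=448, FP=117+58=175, FN=110+104=214 → 896/1285 = 0.6973

0.697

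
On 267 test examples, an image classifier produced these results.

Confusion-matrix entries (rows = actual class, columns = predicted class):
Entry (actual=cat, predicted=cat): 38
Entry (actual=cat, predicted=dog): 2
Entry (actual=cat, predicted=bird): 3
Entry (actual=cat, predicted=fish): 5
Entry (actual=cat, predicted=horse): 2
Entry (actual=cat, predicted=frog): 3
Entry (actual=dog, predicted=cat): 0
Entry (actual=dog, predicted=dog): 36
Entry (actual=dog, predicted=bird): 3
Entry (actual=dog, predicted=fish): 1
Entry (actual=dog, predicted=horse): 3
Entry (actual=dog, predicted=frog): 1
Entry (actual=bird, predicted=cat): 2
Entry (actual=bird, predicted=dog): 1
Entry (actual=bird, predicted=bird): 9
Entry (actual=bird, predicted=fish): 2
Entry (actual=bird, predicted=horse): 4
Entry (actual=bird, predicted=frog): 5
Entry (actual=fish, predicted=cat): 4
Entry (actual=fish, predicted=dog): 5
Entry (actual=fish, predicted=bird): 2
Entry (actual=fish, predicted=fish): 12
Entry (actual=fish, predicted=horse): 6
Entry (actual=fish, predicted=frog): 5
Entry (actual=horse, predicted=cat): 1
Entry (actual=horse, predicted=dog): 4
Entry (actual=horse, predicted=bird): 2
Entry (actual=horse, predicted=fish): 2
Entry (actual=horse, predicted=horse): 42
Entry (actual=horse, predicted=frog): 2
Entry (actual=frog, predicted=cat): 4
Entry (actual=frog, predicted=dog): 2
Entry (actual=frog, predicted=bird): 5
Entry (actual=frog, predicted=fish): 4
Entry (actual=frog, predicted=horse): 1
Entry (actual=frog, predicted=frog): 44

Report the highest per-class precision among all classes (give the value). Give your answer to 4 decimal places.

0.7755

Per-class precision (TP/(TP+FP)):
  cat: TP=38, FP=0+2+4+1+4=11 → 38/49 = 0.77551
  dog: TP=36, FP=2+1+5+4+2=14 → 36/50 = 0.72000
  bird: TP=9, FP=3+3+2+2+5=15 → 9/24 = 0.37500
  fish: TP=12, FP=5+1+2+2+4=14 → 12/26 = 0.46154
  horse: TP=42, FP=2+3+4+6+1=16 → 42/58 = 0.72414
  frog: TP=44, FP=3+1+5+5+2=16 → 44/60 = 0.73333
Highest is class 'cat' with precision = 0.7755.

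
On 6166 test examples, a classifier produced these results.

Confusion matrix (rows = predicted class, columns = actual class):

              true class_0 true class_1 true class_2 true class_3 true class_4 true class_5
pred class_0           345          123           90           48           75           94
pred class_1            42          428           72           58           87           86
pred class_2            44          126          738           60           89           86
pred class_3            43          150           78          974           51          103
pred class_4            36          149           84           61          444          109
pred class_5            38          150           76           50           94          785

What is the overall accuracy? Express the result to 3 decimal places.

Accuracy = trace / total = (345+428+738+974+444+785=3714) / 6166 = 3714/6166 = 0.602

0.602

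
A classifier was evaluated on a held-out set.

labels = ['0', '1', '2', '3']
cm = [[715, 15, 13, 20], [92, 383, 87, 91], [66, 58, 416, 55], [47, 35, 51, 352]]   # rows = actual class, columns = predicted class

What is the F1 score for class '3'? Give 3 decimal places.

0.702

Take TP from the diagonal, FP from the rest of the '3' prediction marginal, FN from the rest of the '3' actual marginal.
F1 score = 2·TP/(2·TP+FP+FN).
3: TP=352, FP=20+91+55=166, FN=47+35+51=133 → 704/1003 = 0.7019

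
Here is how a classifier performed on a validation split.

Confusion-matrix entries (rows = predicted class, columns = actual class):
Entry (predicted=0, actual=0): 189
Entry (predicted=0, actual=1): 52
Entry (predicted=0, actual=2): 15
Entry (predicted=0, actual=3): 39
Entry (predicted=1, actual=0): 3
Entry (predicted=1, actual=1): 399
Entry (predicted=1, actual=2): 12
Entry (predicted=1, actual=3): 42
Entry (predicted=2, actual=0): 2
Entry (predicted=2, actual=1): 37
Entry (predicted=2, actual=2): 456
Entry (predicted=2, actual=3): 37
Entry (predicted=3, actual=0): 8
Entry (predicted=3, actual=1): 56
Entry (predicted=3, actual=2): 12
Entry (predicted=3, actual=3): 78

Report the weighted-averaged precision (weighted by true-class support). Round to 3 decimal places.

0.786

Per-class precision (TP/(TP+FP)):
  0: TP=189, FP=52+15+39=106 → 189/295 = 0.6407
  1: TP=399, FP=3+12+42=57 → 399/456 = 0.8750
  2: TP=456, FP=2+37+37=76 → 456/532 = 0.8571
  3: TP=78, FP=8+56+12=76 → 78/154 = 0.5065
Weighted-precision = Σ (supportᵢ/N)·precisionᵢ with N=1437: (202/1437)·0.6407 + (544/1437)·0.8750 + (495/1437)·0.8571 + (196/1437)·0.5065 = 0.786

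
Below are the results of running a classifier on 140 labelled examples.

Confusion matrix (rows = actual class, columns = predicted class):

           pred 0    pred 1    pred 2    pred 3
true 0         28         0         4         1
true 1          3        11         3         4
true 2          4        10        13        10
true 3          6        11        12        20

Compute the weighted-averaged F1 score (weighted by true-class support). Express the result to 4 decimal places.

0.5069

Per-class F1 score (2·TP/(2·TP+FP+FN)):
  0: TP=28, FP=3+4+6=13, FN=0+4+1=5 → 56/74 = 0.75676
  1: TP=11, FP=0+10+11=21, FN=3+3+4=10 → 22/53 = 0.41509
  2: TP=13, FP=4+3+12=19, FN=4+10+10=24 → 26/69 = 0.37681
  3: TP=20, FP=1+4+10=15, FN=6+11+12=29 → 40/84 = 0.47619
Weighted-F1 score = Σ (supportᵢ/N)·F1 scoreᵢ with N=140: (33/140)·0.75676 + (21/140)·0.41509 + (37/140)·0.37681 + (49/140)·0.47619 = 0.5069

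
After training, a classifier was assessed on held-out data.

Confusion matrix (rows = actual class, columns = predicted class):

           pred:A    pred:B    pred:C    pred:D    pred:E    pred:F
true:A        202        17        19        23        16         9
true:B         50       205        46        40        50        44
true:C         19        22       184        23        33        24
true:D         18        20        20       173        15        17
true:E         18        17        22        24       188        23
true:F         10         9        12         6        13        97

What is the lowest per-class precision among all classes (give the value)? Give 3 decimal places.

0.453

Per-class precision (TP/(TP+FP)):
  A: TP=202, FP=50+19+18+18+10=115 → 202/317 = 0.6372
  B: TP=205, FP=17+22+20+17+9=85 → 205/290 = 0.7069
  C: TP=184, FP=19+46+20+22+12=119 → 184/303 = 0.6073
  D: TP=173, FP=23+40+23+24+6=116 → 173/289 = 0.5986
  E: TP=188, FP=16+50+33+15+13=127 → 188/315 = 0.5968
  F: TP=97, FP=9+44+24+17+23=117 → 97/214 = 0.4533
Lowest is class 'F' with precision = 0.453.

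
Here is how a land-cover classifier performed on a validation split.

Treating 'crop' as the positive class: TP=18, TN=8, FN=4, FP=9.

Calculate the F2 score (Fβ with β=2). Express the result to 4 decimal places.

0.7826

Fβ = (1+β²)·TP / ((1+β²)·TP + β²·FN + FP), with β²=4
= 5·18 / (5·18 + 4·4 + 9) = 0.7826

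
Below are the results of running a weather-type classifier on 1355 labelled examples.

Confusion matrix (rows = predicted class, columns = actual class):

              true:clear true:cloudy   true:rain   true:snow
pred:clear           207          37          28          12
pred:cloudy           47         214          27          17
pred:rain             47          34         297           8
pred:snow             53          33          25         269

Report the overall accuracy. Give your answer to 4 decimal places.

0.7284

Accuracy = trace / total = (207+214+297+269=987) / 1355 = 987/1355 = 0.7284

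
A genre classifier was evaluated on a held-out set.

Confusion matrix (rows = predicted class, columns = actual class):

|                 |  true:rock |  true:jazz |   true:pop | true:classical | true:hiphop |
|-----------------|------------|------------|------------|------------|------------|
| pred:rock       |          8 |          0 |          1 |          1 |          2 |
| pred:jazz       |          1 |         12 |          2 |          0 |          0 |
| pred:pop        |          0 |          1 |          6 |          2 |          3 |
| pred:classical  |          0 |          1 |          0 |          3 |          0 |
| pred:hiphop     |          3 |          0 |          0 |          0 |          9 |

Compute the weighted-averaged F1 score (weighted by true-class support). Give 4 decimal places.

0.6913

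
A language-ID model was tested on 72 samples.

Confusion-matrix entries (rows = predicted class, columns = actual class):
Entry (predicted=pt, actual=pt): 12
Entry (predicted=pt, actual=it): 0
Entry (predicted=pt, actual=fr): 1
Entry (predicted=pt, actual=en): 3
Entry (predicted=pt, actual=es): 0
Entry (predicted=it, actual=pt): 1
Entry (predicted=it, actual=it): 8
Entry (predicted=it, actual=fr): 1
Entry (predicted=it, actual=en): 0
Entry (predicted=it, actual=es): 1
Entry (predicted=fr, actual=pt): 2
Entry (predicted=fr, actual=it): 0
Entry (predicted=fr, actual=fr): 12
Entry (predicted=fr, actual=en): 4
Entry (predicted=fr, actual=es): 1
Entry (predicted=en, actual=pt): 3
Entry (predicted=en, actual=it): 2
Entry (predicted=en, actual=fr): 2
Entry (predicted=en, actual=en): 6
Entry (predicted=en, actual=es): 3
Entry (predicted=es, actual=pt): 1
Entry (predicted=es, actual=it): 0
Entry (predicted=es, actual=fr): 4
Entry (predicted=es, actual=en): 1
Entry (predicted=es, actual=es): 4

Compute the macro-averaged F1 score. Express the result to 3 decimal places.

0.577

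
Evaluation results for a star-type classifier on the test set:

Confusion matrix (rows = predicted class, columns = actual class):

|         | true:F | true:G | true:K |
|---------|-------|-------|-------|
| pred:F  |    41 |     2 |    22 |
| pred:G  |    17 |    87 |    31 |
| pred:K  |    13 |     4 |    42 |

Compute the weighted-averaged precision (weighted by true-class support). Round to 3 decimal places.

Per-class precision (TP/(TP+FP)):
  F: TP=41, FP=2+22=24 → 41/65 = 0.6308
  G: TP=87, FP=17+31=48 → 87/135 = 0.6444
  K: TP=42, FP=13+4=17 → 42/59 = 0.7119
Weighted-precision = Σ (supportᵢ/N)·precisionᵢ with N=259: (71/259)·0.6308 + (93/259)·0.6444 + (95/259)·0.7119 = 0.665

0.665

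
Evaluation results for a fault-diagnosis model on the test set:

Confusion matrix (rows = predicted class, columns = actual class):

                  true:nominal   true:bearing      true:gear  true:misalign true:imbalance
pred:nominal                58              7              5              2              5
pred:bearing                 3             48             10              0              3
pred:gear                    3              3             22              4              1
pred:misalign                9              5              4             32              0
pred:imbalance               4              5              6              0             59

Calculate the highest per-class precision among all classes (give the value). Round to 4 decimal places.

Per-class precision (TP/(TP+FP)):
  nominal: TP=58, FP=7+5+2+5=19 → 58/77 = 0.75325
  bearing: TP=48, FP=3+10+0+3=16 → 48/64 = 0.75000
  gear: TP=22, FP=3+3+4+1=11 → 22/33 = 0.66667
  misalign: TP=32, FP=9+5+4+0=18 → 32/50 = 0.64000
  imbalance: TP=59, FP=4+5+6+0=15 → 59/74 = 0.79730
Highest is class 'imbalance' with precision = 0.7973.

0.7973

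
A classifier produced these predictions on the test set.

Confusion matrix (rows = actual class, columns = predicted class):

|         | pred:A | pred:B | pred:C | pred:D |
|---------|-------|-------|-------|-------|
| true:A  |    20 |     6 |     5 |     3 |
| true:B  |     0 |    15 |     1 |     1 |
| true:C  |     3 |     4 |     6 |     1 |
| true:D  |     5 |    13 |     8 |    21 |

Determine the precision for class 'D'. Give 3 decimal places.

0.808

One-vs-rest for 'D': TP = diagonal; FP = other classes predicted 'D'; FN = 'D' predicted as other.
precision = TP/(TP+FP).
D: TP=21, FP=3+1+1=5 → 21/26 = 0.8077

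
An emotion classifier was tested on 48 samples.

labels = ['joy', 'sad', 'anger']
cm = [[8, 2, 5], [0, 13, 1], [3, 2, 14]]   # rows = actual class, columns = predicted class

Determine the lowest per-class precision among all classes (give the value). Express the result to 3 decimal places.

0.700

Per-class precision (TP/(TP+FP)):
  joy: TP=8, FP=0+3=3 → 8/11 = 0.7273
  sad: TP=13, FP=2+2=4 → 13/17 = 0.7647
  anger: TP=14, FP=5+1=6 → 14/20 = 0.7000
Lowest is class 'anger' with precision = 0.700.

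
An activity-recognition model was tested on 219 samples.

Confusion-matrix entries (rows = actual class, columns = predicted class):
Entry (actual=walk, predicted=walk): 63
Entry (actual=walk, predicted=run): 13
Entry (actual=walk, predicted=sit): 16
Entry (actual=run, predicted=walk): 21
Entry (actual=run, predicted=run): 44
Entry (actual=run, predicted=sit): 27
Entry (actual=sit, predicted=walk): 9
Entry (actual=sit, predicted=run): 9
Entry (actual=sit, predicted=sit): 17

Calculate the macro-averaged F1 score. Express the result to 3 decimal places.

0.532

Per-class F1 score (2·TP/(2·TP+FP+FN)):
  walk: TP=63, FP=21+9=30, FN=13+16=29 → 126/185 = 0.6811
  run: TP=44, FP=13+9=22, FN=21+27=48 → 88/158 = 0.5570
  sit: TP=17, FP=16+27=43, FN=9+9=18 → 34/95 = 0.3579
Macro-F1 score = mean = (0.6811 + 0.5570 + 0.3579) / 3 = 0.532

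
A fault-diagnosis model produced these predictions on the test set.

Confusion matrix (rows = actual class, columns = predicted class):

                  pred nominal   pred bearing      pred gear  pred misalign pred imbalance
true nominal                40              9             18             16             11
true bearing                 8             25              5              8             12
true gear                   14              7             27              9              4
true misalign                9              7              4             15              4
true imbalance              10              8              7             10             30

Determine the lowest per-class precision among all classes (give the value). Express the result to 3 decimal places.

Per-class precision (TP/(TP+FP)):
  nominal: TP=40, FP=8+14+9+10=41 → 40/81 = 0.4938
  bearing: TP=25, FP=9+7+7+8=31 → 25/56 = 0.4464
  gear: TP=27, FP=18+5+4+7=34 → 27/61 = 0.4426
  misalign: TP=15, FP=16+8+9+10=43 → 15/58 = 0.2586
  imbalance: TP=30, FP=11+12+4+4=31 → 30/61 = 0.4918
Lowest is class 'misalign' with precision = 0.259.

0.259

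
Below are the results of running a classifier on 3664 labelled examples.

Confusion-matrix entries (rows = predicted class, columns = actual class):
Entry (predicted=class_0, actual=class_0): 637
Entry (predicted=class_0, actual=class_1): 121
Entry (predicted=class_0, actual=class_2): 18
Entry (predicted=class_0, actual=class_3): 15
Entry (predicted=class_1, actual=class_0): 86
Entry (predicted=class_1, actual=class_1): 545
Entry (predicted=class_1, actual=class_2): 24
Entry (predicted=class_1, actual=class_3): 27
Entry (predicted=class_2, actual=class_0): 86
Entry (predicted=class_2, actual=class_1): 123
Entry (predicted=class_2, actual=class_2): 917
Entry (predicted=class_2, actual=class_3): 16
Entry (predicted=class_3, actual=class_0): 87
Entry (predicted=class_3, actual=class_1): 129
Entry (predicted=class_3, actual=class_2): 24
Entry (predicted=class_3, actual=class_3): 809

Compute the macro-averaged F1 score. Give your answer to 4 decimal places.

Per-class F1 score (2·TP/(2·TP+FP+FN)):
  class_0: TP=637, FP=121+18+15=154, FN=86+86+87=259 → 1274/1687 = 0.75519
  class_1: TP=545, FP=86+24+27=137, FN=121+123+129=373 → 1090/1600 = 0.68125
  class_2: TP=917, FP=86+123+16=225, FN=18+24+24=66 → 1834/2125 = 0.86306
  class_3: TP=809, FP=87+129+24=240, FN=15+27+16=58 → 1618/1916 = 0.84447
Macro-F1 score = mean = (0.75519 + 0.68125 + 0.86306 + 0.84447) / 4 = 0.7860

0.7860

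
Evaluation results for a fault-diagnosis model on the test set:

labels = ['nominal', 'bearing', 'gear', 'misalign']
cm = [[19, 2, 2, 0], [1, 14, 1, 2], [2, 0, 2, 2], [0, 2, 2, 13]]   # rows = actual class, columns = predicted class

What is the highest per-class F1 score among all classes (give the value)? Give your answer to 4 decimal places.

0.8444

Per-class F1 score (2·TP/(2·TP+FP+FN)):
  nominal: TP=19, FP=1+2+0=3, FN=2+2+0=4 → 38/45 = 0.84444
  bearing: TP=14, FP=2+0+2=4, FN=1+1+2=4 → 28/36 = 0.77778
  gear: TP=2, FP=2+1+2=5, FN=2+0+2=4 → 4/13 = 0.30769
  misalign: TP=13, FP=0+2+2=4, FN=0+2+2=4 → 26/34 = 0.76471
Highest is class 'nominal' with F1 score = 0.8444.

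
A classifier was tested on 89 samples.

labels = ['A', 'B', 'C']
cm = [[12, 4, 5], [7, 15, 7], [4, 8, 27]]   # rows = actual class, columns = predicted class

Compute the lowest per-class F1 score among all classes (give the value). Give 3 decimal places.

0.536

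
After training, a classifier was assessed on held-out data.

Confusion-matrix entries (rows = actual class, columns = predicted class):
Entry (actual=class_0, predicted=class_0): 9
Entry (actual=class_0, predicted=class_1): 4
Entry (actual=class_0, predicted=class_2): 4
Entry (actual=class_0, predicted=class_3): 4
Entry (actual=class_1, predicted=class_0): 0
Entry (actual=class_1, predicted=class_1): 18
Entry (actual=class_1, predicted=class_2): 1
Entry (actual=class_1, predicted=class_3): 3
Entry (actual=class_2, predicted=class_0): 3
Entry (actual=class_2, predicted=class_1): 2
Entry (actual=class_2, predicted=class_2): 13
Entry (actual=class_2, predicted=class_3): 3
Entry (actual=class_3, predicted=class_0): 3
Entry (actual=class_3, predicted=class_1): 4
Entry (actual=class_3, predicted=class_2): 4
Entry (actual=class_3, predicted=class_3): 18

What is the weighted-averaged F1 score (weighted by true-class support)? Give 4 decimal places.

0.6167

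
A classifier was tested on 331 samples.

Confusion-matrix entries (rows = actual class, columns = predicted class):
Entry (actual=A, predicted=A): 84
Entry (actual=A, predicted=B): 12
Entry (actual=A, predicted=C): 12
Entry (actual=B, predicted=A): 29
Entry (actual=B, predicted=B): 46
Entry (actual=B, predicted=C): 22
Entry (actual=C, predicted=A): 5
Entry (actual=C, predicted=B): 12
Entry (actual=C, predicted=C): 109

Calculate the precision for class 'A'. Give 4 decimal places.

One-vs-rest for 'A': TP = diagonal; FP = other classes predicted 'A'; FN = 'A' predicted as other.
precision = TP/(TP+FP).
A: TP=84, FP=29+5=34 → 84/118 = 0.71186

0.7119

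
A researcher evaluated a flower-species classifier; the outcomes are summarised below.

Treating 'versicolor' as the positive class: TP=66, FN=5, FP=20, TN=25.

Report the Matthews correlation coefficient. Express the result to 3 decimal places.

MCC = (TP·TN − FP·FN) / √((TP+FP)(TP+FN)(TN+FP)(TN+FN))
Numerator = 66·25 − 20·5 = 1550
Denominator = √(86·71·45·30) = √8243100 = 2871.0799
MCC = 1550 / 2871.0799 = 0.540

0.540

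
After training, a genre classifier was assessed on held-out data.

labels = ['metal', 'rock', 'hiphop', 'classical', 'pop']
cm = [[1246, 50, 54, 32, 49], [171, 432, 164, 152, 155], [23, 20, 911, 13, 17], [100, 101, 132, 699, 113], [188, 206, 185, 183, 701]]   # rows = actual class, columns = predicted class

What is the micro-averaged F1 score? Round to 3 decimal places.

0.654

Micro-averaging pools counts across classes: ΣTP=3989, ΣFP=2108, ΣFN=2108.
Micro-F1 score = 2·TP/(2·TP+FP+FN) on pooled counts = 0.654 (equals overall accuracy in single-label multiclass).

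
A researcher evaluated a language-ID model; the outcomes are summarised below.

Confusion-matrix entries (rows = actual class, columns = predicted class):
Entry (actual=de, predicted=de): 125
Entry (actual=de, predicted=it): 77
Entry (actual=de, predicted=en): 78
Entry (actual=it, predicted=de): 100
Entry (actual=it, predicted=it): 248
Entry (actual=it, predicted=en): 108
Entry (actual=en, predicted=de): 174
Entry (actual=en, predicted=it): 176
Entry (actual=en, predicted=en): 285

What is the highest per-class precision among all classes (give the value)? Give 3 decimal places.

0.605

Per-class precision (TP/(TP+FP)):
  de: TP=125, FP=100+174=274 → 125/399 = 0.3133
  it: TP=248, FP=77+176=253 → 248/501 = 0.4950
  en: TP=285, FP=78+108=186 → 285/471 = 0.6051
Highest is class 'en' with precision = 0.605.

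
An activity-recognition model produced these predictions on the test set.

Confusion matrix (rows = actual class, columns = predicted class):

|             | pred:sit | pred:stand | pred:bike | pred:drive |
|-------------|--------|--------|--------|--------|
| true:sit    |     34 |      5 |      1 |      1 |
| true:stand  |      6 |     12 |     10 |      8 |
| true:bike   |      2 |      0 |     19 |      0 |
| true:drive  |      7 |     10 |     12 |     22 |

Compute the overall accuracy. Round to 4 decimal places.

0.5839

Accuracy = trace / total = (34+12+19+22=87) / 149 = 87/149 = 0.5839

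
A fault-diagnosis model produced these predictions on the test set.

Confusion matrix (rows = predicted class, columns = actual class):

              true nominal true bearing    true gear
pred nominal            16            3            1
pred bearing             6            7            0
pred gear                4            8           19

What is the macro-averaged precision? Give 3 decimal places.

Per-class precision (TP/(TP+FP)):
  nominal: TP=16, FP=3+1=4 → 16/20 = 0.8000
  bearing: TP=7, FP=6+0=6 → 7/13 = 0.5385
  gear: TP=19, FP=4+8=12 → 19/31 = 0.6129
Macro-precision = mean = (0.8000 + 0.5385 + 0.6129) / 3 = 0.650

0.650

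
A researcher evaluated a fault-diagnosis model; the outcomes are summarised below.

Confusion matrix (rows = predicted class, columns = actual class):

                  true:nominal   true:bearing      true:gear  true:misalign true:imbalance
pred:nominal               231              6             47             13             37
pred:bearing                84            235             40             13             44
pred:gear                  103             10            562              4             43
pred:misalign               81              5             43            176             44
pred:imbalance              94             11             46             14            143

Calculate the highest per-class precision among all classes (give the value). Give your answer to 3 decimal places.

0.778

Per-class precision (TP/(TP+FP)):
  nominal: TP=231, FP=6+47+13+37=103 → 231/334 = 0.6916
  bearing: TP=235, FP=84+40+13+44=181 → 235/416 = 0.5649
  gear: TP=562, FP=103+10+4+43=160 → 562/722 = 0.7784
  misalign: TP=176, FP=81+5+43+44=173 → 176/349 = 0.5043
  imbalance: TP=143, FP=94+11+46+14=165 → 143/308 = 0.4643
Highest is class 'gear' with precision = 0.778.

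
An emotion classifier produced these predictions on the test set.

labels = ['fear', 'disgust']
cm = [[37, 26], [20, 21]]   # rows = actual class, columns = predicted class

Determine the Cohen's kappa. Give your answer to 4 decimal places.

0.0970

Observed agreement pₒ = trace/N = 58/104 = 0.55769
Expected agreement pₑ = Σ (rowᵢ·colᵢ)/N² = (63·57 + 41·47)/104² = 0.51017
κ = (pₒ − pₑ)/(1 − pₑ) = (0.55769 − 0.51017)/(1 − 0.51017) = 0.0970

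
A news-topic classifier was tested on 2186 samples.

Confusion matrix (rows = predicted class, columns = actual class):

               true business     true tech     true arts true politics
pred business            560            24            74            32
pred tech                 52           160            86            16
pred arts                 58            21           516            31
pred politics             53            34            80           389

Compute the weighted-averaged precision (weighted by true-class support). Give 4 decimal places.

0.7590

Per-class precision (TP/(TP+FP)):
  business: TP=560, FP=24+74+32=130 → 560/690 = 0.81159
  tech: TP=160, FP=52+86+16=154 → 160/314 = 0.50955
  arts: TP=516, FP=58+21+31=110 → 516/626 = 0.82428
  politics: TP=389, FP=53+34+80=167 → 389/556 = 0.69964
Weighted-precision = Σ (supportᵢ/N)·precisionᵢ with N=2186: (723/2186)·0.81159 + (239/2186)·0.50955 + (756/2186)·0.82428 + (468/2186)·0.69964 = 0.7590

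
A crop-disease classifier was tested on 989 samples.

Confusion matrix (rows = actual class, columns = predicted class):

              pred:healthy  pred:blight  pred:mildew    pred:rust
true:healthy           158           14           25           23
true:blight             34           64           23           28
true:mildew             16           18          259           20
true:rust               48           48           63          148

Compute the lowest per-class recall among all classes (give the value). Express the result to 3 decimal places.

Per-class recall (TP/(TP+FN)):
  healthy: TP=158, FN=14+25+23=62 → 158/220 = 0.7182
  blight: TP=64, FN=34+23+28=85 → 64/149 = 0.4295
  mildew: TP=259, FN=16+18+20=54 → 259/313 = 0.8275
  rust: TP=148, FN=48+48+63=159 → 148/307 = 0.4821
Lowest is class 'blight' with recall = 0.430.

0.430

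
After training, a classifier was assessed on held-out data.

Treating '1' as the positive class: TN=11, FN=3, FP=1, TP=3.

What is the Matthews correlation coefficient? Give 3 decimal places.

0.472

MCC = (TP·TN − FP·FN) / √((TP+FP)(TP+FN)(TN+FP)(TN+FN))
Numerator = 3·11 − 1·3 = 30
Denominator = √(4·6·12·14) = √4032 = 63.4980
MCC = 30 / 63.4980 = 0.472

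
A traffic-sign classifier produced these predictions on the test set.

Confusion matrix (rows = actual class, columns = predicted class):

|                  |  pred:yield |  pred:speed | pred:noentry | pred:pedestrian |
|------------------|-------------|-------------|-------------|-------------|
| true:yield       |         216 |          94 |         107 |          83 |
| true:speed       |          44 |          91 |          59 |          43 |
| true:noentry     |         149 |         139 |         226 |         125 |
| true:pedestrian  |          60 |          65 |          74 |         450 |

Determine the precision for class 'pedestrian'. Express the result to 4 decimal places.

0.6419

Treat 'pedestrian' as positive and all other classes as negative.
precision = TP/(TP+FP).
pedestrian: TP=450, FP=83+43+125=251 → 450/701 = 0.64194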